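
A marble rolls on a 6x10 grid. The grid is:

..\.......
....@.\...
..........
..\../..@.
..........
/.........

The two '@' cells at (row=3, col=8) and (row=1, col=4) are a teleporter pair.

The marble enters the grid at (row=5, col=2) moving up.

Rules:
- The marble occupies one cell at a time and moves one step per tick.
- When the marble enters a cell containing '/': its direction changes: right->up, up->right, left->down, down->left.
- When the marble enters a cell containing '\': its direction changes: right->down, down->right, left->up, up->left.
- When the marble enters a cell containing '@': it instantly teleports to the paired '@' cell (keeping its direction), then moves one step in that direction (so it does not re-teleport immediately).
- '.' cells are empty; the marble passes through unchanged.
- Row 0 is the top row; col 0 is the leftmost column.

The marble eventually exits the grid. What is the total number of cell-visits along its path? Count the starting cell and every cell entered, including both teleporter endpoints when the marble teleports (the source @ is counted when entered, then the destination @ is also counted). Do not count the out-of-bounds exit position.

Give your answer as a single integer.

Step 1: enter (5,2), '.' pass, move up to (4,2)
Step 2: enter (4,2), '.' pass, move up to (3,2)
Step 3: enter (3,2), '\' deflects up->left, move left to (3,1)
Step 4: enter (3,1), '.' pass, move left to (3,0)
Step 5: enter (3,0), '.' pass, move left to (3,-1)
Step 6: at (3,-1) — EXIT via left edge, pos 3
Path length (cell visits): 5

Answer: 5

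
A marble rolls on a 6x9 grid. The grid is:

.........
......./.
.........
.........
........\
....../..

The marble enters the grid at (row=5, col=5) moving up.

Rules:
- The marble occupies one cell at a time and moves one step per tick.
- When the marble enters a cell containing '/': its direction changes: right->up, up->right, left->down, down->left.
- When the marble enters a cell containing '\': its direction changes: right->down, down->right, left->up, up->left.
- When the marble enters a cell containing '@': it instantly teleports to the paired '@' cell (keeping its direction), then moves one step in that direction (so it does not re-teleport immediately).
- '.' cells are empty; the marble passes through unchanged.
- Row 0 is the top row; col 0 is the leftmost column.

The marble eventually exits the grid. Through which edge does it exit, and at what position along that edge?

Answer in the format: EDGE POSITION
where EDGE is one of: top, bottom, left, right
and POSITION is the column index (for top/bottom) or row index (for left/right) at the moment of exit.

Step 1: enter (5,5), '.' pass, move up to (4,5)
Step 2: enter (4,5), '.' pass, move up to (3,5)
Step 3: enter (3,5), '.' pass, move up to (2,5)
Step 4: enter (2,5), '.' pass, move up to (1,5)
Step 5: enter (1,5), '.' pass, move up to (0,5)
Step 6: enter (0,5), '.' pass, move up to (-1,5)
Step 7: at (-1,5) — EXIT via top edge, pos 5

Answer: top 5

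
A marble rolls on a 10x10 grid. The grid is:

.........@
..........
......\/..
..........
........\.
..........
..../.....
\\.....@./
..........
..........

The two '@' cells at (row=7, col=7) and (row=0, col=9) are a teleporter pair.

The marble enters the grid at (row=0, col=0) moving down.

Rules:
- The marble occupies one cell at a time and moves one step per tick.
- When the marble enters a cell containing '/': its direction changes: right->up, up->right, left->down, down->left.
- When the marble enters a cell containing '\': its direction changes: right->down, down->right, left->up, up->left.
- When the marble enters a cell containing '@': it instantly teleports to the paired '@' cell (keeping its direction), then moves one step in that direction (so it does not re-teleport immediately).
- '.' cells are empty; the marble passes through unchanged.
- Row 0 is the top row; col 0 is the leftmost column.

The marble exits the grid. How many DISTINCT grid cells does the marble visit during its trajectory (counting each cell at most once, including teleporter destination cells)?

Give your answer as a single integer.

Step 1: enter (0,0), '.' pass, move down to (1,0)
Step 2: enter (1,0), '.' pass, move down to (2,0)
Step 3: enter (2,0), '.' pass, move down to (3,0)
Step 4: enter (3,0), '.' pass, move down to (4,0)
Step 5: enter (4,0), '.' pass, move down to (5,0)
Step 6: enter (5,0), '.' pass, move down to (6,0)
Step 7: enter (6,0), '.' pass, move down to (7,0)
Step 8: enter (7,0), '\' deflects down->right, move right to (7,1)
Step 9: enter (7,1), '\' deflects right->down, move down to (8,1)
Step 10: enter (8,1), '.' pass, move down to (9,1)
Step 11: enter (9,1), '.' pass, move down to (10,1)
Step 12: at (10,1) — EXIT via bottom edge, pos 1
Distinct cells visited: 11 (path length 11)

Answer: 11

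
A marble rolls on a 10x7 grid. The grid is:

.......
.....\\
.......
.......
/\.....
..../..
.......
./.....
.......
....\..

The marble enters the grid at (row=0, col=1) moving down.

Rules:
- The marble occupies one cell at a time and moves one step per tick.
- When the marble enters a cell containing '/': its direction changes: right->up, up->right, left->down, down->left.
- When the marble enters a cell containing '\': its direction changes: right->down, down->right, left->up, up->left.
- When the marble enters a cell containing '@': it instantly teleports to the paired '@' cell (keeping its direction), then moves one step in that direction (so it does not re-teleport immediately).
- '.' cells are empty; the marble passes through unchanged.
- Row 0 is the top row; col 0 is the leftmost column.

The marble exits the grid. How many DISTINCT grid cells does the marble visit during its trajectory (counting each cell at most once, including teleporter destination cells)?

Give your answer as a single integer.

Step 1: enter (0,1), '.' pass, move down to (1,1)
Step 2: enter (1,1), '.' pass, move down to (2,1)
Step 3: enter (2,1), '.' pass, move down to (3,1)
Step 4: enter (3,1), '.' pass, move down to (4,1)
Step 5: enter (4,1), '\' deflects down->right, move right to (4,2)
Step 6: enter (4,2), '.' pass, move right to (4,3)
Step 7: enter (4,3), '.' pass, move right to (4,4)
Step 8: enter (4,4), '.' pass, move right to (4,5)
Step 9: enter (4,5), '.' pass, move right to (4,6)
Step 10: enter (4,6), '.' pass, move right to (4,7)
Step 11: at (4,7) — EXIT via right edge, pos 4
Distinct cells visited: 10 (path length 10)

Answer: 10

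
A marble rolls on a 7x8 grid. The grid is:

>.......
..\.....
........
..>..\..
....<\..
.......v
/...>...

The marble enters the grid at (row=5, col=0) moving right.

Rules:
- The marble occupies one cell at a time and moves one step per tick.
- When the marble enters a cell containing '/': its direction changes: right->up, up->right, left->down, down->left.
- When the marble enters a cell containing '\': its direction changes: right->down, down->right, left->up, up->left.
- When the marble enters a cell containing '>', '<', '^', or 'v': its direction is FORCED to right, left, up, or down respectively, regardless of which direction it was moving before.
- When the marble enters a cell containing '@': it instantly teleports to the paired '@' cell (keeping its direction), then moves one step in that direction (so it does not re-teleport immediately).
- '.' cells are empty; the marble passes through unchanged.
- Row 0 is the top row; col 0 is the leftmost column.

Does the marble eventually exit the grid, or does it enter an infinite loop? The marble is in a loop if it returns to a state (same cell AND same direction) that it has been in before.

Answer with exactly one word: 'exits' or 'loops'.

Step 1: enter (5,0), '.' pass, move right to (5,1)
Step 2: enter (5,1), '.' pass, move right to (5,2)
Step 3: enter (5,2), '.' pass, move right to (5,3)
Step 4: enter (5,3), '.' pass, move right to (5,4)
Step 5: enter (5,4), '.' pass, move right to (5,5)
Step 6: enter (5,5), '.' pass, move right to (5,6)
Step 7: enter (5,6), '.' pass, move right to (5,7)
Step 8: enter (5,7), 'v' forces right->down, move down to (6,7)
Step 9: enter (6,7), '.' pass, move down to (7,7)
Step 10: at (7,7) — EXIT via bottom edge, pos 7

Answer: exits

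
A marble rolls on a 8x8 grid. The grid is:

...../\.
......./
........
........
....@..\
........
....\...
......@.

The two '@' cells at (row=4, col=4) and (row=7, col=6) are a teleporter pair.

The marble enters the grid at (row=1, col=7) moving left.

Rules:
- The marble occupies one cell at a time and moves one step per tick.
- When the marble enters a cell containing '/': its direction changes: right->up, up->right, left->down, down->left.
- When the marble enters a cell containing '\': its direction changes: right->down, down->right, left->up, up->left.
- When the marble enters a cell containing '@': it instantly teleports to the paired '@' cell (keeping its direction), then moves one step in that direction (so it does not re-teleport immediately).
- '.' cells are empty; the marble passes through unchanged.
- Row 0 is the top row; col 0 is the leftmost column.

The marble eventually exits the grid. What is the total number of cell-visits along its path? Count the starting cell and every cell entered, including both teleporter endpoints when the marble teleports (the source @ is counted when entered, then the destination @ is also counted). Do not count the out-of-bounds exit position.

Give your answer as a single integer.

Answer: 4

Derivation:
Step 1: enter (1,7), '/' deflects left->down, move down to (2,7)
Step 2: enter (2,7), '.' pass, move down to (3,7)
Step 3: enter (3,7), '.' pass, move down to (4,7)
Step 4: enter (4,7), '\' deflects down->right, move right to (4,8)
Step 5: at (4,8) — EXIT via right edge, pos 4
Path length (cell visits): 4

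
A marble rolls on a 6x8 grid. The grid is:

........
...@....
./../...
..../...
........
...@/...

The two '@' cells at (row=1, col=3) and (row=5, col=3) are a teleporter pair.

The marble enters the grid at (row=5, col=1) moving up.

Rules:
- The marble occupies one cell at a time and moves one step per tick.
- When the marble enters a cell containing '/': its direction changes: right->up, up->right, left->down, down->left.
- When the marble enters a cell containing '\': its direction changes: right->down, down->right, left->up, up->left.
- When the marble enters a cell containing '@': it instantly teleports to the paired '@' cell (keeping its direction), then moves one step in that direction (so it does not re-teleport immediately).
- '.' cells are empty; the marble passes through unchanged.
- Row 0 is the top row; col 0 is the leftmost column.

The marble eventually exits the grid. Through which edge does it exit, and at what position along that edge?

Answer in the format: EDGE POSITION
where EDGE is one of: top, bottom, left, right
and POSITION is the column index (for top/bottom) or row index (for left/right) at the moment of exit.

Answer: top 4

Derivation:
Step 1: enter (5,1), '.' pass, move up to (4,1)
Step 2: enter (4,1), '.' pass, move up to (3,1)
Step 3: enter (3,1), '.' pass, move up to (2,1)
Step 4: enter (2,1), '/' deflects up->right, move right to (2,2)
Step 5: enter (2,2), '.' pass, move right to (2,3)
Step 6: enter (2,3), '.' pass, move right to (2,4)
Step 7: enter (2,4), '/' deflects right->up, move up to (1,4)
Step 8: enter (1,4), '.' pass, move up to (0,4)
Step 9: enter (0,4), '.' pass, move up to (-1,4)
Step 10: at (-1,4) — EXIT via top edge, pos 4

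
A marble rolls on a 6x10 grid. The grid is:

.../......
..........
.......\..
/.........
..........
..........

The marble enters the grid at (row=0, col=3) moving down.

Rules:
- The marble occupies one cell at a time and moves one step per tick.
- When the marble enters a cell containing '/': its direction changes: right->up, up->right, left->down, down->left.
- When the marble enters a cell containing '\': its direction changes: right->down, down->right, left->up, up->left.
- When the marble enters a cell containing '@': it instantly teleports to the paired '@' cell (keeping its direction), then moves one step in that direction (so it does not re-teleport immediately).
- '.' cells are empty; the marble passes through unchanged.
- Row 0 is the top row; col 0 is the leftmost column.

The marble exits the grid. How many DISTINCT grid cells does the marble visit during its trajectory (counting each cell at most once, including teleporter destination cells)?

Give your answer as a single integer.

Answer: 4

Derivation:
Step 1: enter (0,3), '/' deflects down->left, move left to (0,2)
Step 2: enter (0,2), '.' pass, move left to (0,1)
Step 3: enter (0,1), '.' pass, move left to (0,0)
Step 4: enter (0,0), '.' pass, move left to (0,-1)
Step 5: at (0,-1) — EXIT via left edge, pos 0
Distinct cells visited: 4 (path length 4)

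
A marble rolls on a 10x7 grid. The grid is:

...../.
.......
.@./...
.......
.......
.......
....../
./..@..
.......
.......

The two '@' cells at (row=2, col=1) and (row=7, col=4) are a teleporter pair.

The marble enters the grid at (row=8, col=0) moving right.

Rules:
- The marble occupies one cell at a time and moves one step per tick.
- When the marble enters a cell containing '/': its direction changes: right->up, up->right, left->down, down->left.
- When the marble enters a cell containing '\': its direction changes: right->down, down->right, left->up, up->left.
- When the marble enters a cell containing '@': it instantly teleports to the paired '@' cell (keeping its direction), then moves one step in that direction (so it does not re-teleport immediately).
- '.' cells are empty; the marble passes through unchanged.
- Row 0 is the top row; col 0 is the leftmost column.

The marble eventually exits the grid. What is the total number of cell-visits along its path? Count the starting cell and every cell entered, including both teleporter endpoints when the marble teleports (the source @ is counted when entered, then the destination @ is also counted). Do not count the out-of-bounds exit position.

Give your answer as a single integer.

Step 1: enter (8,0), '.' pass, move right to (8,1)
Step 2: enter (8,1), '.' pass, move right to (8,2)
Step 3: enter (8,2), '.' pass, move right to (8,3)
Step 4: enter (8,3), '.' pass, move right to (8,4)
Step 5: enter (8,4), '.' pass, move right to (8,5)
Step 6: enter (8,5), '.' pass, move right to (8,6)
Step 7: enter (8,6), '.' pass, move right to (8,7)
Step 8: at (8,7) — EXIT via right edge, pos 8
Path length (cell visits): 7

Answer: 7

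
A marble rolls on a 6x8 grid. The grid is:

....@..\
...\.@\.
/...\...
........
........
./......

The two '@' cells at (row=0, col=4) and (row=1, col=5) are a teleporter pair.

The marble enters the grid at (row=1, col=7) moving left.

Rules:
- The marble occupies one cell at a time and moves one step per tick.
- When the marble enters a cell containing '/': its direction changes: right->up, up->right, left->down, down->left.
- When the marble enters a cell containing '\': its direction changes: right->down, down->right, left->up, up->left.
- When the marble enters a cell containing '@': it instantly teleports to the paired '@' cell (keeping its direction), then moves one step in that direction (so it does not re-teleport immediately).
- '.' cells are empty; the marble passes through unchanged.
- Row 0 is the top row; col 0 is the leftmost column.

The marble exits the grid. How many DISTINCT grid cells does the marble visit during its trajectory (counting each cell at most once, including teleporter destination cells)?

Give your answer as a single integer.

Answer: 3

Derivation:
Step 1: enter (1,7), '.' pass, move left to (1,6)
Step 2: enter (1,6), '\' deflects left->up, move up to (0,6)
Step 3: enter (0,6), '.' pass, move up to (-1,6)
Step 4: at (-1,6) — EXIT via top edge, pos 6
Distinct cells visited: 3 (path length 3)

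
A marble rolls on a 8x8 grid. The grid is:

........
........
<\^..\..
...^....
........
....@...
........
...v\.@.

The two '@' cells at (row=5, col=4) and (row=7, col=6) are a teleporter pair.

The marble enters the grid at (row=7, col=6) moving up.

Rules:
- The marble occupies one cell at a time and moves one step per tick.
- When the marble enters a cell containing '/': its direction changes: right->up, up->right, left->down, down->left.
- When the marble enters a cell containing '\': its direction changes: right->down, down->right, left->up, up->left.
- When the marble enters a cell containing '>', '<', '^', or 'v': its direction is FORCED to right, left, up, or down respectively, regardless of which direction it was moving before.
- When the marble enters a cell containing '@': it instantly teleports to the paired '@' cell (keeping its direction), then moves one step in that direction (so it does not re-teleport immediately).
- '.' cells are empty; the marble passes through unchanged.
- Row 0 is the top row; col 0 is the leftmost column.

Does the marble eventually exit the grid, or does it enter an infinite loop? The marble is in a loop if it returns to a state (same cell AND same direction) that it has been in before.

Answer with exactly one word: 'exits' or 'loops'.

Step 1: enter (7,6), '@' teleport (7,6)->(5,4), also enter (5,4), move up to (4,4)
Step 2: enter (4,4), '.' pass, move up to (3,4)
Step 3: enter (3,4), '.' pass, move up to (2,4)
Step 4: enter (2,4), '.' pass, move up to (1,4)
Step 5: enter (1,4), '.' pass, move up to (0,4)
Step 6: enter (0,4), '.' pass, move up to (-1,4)
Step 7: at (-1,4) — EXIT via top edge, pos 4

Answer: exits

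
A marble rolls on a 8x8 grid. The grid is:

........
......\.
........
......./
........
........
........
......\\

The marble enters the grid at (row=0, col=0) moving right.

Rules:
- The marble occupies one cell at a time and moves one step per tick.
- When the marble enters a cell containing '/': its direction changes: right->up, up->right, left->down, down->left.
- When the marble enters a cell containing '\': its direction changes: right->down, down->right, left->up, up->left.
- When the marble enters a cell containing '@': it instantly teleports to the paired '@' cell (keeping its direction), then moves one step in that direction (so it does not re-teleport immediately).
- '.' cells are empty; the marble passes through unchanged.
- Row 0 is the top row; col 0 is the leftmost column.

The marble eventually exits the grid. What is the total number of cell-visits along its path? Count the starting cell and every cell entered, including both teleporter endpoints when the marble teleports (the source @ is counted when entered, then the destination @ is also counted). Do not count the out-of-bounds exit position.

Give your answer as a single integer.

Answer: 8

Derivation:
Step 1: enter (0,0), '.' pass, move right to (0,1)
Step 2: enter (0,1), '.' pass, move right to (0,2)
Step 3: enter (0,2), '.' pass, move right to (0,3)
Step 4: enter (0,3), '.' pass, move right to (0,4)
Step 5: enter (0,4), '.' pass, move right to (0,5)
Step 6: enter (0,5), '.' pass, move right to (0,6)
Step 7: enter (0,6), '.' pass, move right to (0,7)
Step 8: enter (0,7), '.' pass, move right to (0,8)
Step 9: at (0,8) — EXIT via right edge, pos 0
Path length (cell visits): 8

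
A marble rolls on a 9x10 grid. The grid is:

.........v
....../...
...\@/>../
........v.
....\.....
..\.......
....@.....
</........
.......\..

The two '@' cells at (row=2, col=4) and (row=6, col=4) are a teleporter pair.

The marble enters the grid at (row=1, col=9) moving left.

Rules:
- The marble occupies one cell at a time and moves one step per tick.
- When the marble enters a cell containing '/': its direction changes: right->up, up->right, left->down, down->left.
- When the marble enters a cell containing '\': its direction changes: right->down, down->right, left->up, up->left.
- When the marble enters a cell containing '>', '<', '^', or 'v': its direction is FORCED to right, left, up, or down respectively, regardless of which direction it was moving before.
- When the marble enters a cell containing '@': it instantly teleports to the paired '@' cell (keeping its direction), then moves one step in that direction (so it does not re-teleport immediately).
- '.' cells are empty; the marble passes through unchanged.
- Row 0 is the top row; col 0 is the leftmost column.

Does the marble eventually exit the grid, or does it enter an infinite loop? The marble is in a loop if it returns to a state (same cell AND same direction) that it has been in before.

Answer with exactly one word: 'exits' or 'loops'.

Answer: loops

Derivation:
Step 1: enter (1,9), '.' pass, move left to (1,8)
Step 2: enter (1,8), '.' pass, move left to (1,7)
Step 3: enter (1,7), '.' pass, move left to (1,6)
Step 4: enter (1,6), '/' deflects left->down, move down to (2,6)
Step 5: enter (2,6), '>' forces down->right, move right to (2,7)
Step 6: enter (2,7), '.' pass, move right to (2,8)
Step 7: enter (2,8), '.' pass, move right to (2,9)
Step 8: enter (2,9), '/' deflects right->up, move up to (1,9)
Step 9: enter (1,9), '.' pass, move up to (0,9)
Step 10: enter (0,9), 'v' forces up->down, move down to (1,9)
Step 11: enter (1,9), '.' pass, move down to (2,9)
Step 12: enter (2,9), '/' deflects down->left, move left to (2,8)
Step 13: enter (2,8), '.' pass, move left to (2,7)
Step 14: enter (2,7), '.' pass, move left to (2,6)
Step 15: enter (2,6), '>' forces left->right, move right to (2,7)
Step 16: at (2,7) dir=right — LOOP DETECTED (seen before)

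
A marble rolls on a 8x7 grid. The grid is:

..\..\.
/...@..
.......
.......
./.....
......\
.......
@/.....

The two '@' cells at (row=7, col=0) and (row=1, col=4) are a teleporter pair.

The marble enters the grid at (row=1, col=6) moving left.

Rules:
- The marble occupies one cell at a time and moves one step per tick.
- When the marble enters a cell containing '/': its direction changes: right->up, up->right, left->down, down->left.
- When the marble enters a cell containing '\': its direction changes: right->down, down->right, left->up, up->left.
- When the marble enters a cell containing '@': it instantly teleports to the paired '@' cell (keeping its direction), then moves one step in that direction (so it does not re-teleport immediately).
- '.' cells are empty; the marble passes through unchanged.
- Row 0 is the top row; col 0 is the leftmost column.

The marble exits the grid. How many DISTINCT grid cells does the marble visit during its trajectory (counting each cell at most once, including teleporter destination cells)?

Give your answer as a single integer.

Step 1: enter (1,6), '.' pass, move left to (1,5)
Step 2: enter (1,5), '.' pass, move left to (1,4)
Step 3: enter (1,4), '@' teleport (1,4)->(7,0), also enter (7,0), move left to (7,-1)
Step 4: at (7,-1) — EXIT via left edge, pos 7
Distinct cells visited: 4 (path length 4)

Answer: 4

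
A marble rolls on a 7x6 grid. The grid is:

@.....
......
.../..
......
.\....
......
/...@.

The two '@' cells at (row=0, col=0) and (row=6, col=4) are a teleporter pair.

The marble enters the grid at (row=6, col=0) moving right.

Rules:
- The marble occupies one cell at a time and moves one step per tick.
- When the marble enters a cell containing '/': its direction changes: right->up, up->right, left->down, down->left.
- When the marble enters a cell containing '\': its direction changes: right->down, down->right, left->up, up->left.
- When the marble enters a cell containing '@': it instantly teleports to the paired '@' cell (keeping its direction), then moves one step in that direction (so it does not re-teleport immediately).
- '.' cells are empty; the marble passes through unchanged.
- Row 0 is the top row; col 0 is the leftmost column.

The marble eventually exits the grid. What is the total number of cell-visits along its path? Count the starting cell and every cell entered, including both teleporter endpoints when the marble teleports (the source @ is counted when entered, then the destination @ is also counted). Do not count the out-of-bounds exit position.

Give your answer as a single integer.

Step 1: enter (6,0), '/' deflects right->up, move up to (5,0)
Step 2: enter (5,0), '.' pass, move up to (4,0)
Step 3: enter (4,0), '.' pass, move up to (3,0)
Step 4: enter (3,0), '.' pass, move up to (2,0)
Step 5: enter (2,0), '.' pass, move up to (1,0)
Step 6: enter (1,0), '.' pass, move up to (0,0)
Step 7: enter (0,0), '@' teleport (0,0)->(6,4), also enter (6,4), move up to (5,4)
Step 8: enter (5,4), '.' pass, move up to (4,4)
Step 9: enter (4,4), '.' pass, move up to (3,4)
Step 10: enter (3,4), '.' pass, move up to (2,4)
Step 11: enter (2,4), '.' pass, move up to (1,4)
Step 12: enter (1,4), '.' pass, move up to (0,4)
Step 13: enter (0,4), '.' pass, move up to (-1,4)
Step 14: at (-1,4) — EXIT via top edge, pos 4
Path length (cell visits): 14

Answer: 14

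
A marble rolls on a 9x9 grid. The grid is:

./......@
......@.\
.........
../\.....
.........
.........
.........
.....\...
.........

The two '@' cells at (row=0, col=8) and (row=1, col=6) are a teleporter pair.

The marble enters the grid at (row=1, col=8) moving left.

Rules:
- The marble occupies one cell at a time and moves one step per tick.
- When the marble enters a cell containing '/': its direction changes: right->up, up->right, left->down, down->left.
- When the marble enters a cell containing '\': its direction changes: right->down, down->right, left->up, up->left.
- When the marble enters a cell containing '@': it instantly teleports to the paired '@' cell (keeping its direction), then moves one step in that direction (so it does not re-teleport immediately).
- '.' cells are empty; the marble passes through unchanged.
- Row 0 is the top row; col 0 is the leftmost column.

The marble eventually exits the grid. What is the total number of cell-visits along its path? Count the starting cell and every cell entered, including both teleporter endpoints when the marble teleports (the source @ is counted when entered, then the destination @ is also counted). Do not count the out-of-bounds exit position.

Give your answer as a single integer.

Answer: 4

Derivation:
Step 1: enter (1,8), '\' deflects left->up, move up to (0,8)
Step 2: enter (0,8), '@' teleport (0,8)->(1,6), also enter (1,6), move up to (0,6)
Step 3: enter (0,6), '.' pass, move up to (-1,6)
Step 4: at (-1,6) — EXIT via top edge, pos 6
Path length (cell visits): 4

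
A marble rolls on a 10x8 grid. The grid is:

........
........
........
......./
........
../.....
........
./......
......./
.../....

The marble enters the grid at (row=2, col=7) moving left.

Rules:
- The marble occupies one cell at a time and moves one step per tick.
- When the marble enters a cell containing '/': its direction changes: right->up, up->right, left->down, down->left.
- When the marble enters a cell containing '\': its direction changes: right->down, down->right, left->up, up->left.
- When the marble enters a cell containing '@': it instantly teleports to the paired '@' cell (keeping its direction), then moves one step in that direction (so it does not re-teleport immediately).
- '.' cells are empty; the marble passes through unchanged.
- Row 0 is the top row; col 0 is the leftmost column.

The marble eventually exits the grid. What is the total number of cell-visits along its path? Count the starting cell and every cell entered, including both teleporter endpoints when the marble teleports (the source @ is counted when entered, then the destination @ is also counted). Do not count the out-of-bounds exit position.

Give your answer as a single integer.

Answer: 8

Derivation:
Step 1: enter (2,7), '.' pass, move left to (2,6)
Step 2: enter (2,6), '.' pass, move left to (2,5)
Step 3: enter (2,5), '.' pass, move left to (2,4)
Step 4: enter (2,4), '.' pass, move left to (2,3)
Step 5: enter (2,3), '.' pass, move left to (2,2)
Step 6: enter (2,2), '.' pass, move left to (2,1)
Step 7: enter (2,1), '.' pass, move left to (2,0)
Step 8: enter (2,0), '.' pass, move left to (2,-1)
Step 9: at (2,-1) — EXIT via left edge, pos 2
Path length (cell visits): 8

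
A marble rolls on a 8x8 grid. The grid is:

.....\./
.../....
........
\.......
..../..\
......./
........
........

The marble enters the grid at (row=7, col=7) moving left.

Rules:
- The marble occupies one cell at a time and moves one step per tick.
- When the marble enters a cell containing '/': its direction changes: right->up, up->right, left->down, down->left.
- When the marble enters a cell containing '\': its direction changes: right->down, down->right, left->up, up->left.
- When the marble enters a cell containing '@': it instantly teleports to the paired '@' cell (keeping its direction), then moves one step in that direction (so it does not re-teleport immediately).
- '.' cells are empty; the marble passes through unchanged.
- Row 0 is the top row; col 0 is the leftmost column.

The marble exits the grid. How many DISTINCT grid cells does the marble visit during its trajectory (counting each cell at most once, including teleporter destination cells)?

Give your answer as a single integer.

Step 1: enter (7,7), '.' pass, move left to (7,6)
Step 2: enter (7,6), '.' pass, move left to (7,5)
Step 3: enter (7,5), '.' pass, move left to (7,4)
Step 4: enter (7,4), '.' pass, move left to (7,3)
Step 5: enter (7,3), '.' pass, move left to (7,2)
Step 6: enter (7,2), '.' pass, move left to (7,1)
Step 7: enter (7,1), '.' pass, move left to (7,0)
Step 8: enter (7,0), '.' pass, move left to (7,-1)
Step 9: at (7,-1) — EXIT via left edge, pos 7
Distinct cells visited: 8 (path length 8)

Answer: 8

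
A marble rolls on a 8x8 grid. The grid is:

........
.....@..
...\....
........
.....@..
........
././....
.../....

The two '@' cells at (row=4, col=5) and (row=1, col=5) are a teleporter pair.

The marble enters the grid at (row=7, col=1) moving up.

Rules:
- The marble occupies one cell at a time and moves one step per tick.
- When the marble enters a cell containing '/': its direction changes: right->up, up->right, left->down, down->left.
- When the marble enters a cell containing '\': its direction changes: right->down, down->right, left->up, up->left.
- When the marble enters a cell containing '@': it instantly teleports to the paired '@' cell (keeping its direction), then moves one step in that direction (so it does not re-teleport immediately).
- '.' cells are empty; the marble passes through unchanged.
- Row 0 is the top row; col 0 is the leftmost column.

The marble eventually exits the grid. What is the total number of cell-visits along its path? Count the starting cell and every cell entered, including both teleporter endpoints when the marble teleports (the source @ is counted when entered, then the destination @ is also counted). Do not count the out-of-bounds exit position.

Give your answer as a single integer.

Step 1: enter (7,1), '.' pass, move up to (6,1)
Step 2: enter (6,1), '/' deflects up->right, move right to (6,2)
Step 3: enter (6,2), '.' pass, move right to (6,3)
Step 4: enter (6,3), '/' deflects right->up, move up to (5,3)
Step 5: enter (5,3), '.' pass, move up to (4,3)
Step 6: enter (4,3), '.' pass, move up to (3,3)
Step 7: enter (3,3), '.' pass, move up to (2,3)
Step 8: enter (2,3), '\' deflects up->left, move left to (2,2)
Step 9: enter (2,2), '.' pass, move left to (2,1)
Step 10: enter (2,1), '.' pass, move left to (2,0)
Step 11: enter (2,0), '.' pass, move left to (2,-1)
Step 12: at (2,-1) — EXIT via left edge, pos 2
Path length (cell visits): 11

Answer: 11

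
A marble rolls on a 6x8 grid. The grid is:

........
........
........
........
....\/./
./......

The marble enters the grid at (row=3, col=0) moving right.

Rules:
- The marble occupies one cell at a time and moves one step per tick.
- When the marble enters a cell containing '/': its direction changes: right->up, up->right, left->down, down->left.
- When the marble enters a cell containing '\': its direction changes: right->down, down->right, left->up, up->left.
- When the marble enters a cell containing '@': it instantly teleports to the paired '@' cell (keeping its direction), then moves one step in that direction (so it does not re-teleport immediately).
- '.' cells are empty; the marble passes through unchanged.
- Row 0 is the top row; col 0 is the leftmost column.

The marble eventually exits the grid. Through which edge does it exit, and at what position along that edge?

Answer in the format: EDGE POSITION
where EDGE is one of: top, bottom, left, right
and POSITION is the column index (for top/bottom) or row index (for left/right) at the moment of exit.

Answer: right 3

Derivation:
Step 1: enter (3,0), '.' pass, move right to (3,1)
Step 2: enter (3,1), '.' pass, move right to (3,2)
Step 3: enter (3,2), '.' pass, move right to (3,3)
Step 4: enter (3,3), '.' pass, move right to (3,4)
Step 5: enter (3,4), '.' pass, move right to (3,5)
Step 6: enter (3,5), '.' pass, move right to (3,6)
Step 7: enter (3,6), '.' pass, move right to (3,7)
Step 8: enter (3,7), '.' pass, move right to (3,8)
Step 9: at (3,8) — EXIT via right edge, pos 3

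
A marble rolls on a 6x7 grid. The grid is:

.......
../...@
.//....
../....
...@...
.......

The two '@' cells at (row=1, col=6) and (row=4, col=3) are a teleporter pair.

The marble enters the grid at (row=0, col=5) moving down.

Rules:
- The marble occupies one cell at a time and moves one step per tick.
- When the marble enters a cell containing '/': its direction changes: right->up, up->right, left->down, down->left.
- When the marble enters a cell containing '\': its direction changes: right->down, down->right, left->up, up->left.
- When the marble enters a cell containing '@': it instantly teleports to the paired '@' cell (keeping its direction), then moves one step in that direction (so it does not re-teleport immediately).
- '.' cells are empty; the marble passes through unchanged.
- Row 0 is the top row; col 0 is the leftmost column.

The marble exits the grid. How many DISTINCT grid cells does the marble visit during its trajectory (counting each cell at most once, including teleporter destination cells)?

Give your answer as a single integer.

Step 1: enter (0,5), '.' pass, move down to (1,5)
Step 2: enter (1,5), '.' pass, move down to (2,5)
Step 3: enter (2,5), '.' pass, move down to (3,5)
Step 4: enter (3,5), '.' pass, move down to (4,5)
Step 5: enter (4,5), '.' pass, move down to (5,5)
Step 6: enter (5,5), '.' pass, move down to (6,5)
Step 7: at (6,5) — EXIT via bottom edge, pos 5
Distinct cells visited: 6 (path length 6)

Answer: 6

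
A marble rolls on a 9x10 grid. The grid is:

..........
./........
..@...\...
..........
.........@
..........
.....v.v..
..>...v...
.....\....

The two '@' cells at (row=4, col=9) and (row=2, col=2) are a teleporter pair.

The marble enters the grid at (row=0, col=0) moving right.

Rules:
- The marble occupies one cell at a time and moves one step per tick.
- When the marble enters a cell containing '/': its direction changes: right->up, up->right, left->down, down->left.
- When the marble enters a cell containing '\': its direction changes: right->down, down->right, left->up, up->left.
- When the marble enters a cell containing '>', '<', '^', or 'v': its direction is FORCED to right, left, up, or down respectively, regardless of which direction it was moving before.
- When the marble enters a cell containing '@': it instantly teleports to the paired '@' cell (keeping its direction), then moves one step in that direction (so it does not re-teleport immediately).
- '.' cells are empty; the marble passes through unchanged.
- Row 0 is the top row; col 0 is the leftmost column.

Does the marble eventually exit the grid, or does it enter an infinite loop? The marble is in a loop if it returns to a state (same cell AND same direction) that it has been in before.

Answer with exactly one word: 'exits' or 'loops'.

Step 1: enter (0,0), '.' pass, move right to (0,1)
Step 2: enter (0,1), '.' pass, move right to (0,2)
Step 3: enter (0,2), '.' pass, move right to (0,3)
Step 4: enter (0,3), '.' pass, move right to (0,4)
Step 5: enter (0,4), '.' pass, move right to (0,5)
Step 6: enter (0,5), '.' pass, move right to (0,6)
Step 7: enter (0,6), '.' pass, move right to (0,7)
Step 8: enter (0,7), '.' pass, move right to (0,8)
Step 9: enter (0,8), '.' pass, move right to (0,9)
Step 10: enter (0,9), '.' pass, move right to (0,10)
Step 11: at (0,10) — EXIT via right edge, pos 0

Answer: exits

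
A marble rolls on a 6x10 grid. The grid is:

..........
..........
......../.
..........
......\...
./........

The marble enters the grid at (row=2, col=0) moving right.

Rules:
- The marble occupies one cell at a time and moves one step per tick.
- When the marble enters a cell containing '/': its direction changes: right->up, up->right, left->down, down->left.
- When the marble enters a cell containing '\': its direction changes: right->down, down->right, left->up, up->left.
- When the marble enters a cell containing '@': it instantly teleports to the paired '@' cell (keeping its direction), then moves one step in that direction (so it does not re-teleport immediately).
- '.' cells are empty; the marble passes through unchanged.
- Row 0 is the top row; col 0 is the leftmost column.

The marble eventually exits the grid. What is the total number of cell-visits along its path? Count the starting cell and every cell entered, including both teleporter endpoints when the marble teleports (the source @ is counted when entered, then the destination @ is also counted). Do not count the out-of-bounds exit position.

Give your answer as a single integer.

Step 1: enter (2,0), '.' pass, move right to (2,1)
Step 2: enter (2,1), '.' pass, move right to (2,2)
Step 3: enter (2,2), '.' pass, move right to (2,3)
Step 4: enter (2,3), '.' pass, move right to (2,4)
Step 5: enter (2,4), '.' pass, move right to (2,5)
Step 6: enter (2,5), '.' pass, move right to (2,6)
Step 7: enter (2,6), '.' pass, move right to (2,7)
Step 8: enter (2,7), '.' pass, move right to (2,8)
Step 9: enter (2,8), '/' deflects right->up, move up to (1,8)
Step 10: enter (1,8), '.' pass, move up to (0,8)
Step 11: enter (0,8), '.' pass, move up to (-1,8)
Step 12: at (-1,8) — EXIT via top edge, pos 8
Path length (cell visits): 11

Answer: 11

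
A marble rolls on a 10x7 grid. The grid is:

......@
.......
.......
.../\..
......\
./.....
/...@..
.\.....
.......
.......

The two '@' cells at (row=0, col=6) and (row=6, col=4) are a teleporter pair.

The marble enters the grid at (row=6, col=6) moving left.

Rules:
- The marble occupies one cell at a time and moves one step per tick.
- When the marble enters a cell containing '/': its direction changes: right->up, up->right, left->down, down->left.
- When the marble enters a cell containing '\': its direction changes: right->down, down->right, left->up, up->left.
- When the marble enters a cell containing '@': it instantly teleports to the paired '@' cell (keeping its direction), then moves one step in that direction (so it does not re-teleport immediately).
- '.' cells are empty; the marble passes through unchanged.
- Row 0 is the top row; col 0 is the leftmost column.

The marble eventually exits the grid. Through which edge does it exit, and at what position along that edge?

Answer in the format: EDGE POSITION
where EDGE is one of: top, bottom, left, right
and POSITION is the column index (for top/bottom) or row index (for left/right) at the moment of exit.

Step 1: enter (6,6), '.' pass, move left to (6,5)
Step 2: enter (6,5), '.' pass, move left to (6,4)
Step 3: enter (6,4), '@' teleport (6,4)->(0,6), also enter (0,6), move left to (0,5)
Step 4: enter (0,5), '.' pass, move left to (0,4)
Step 5: enter (0,4), '.' pass, move left to (0,3)
Step 6: enter (0,3), '.' pass, move left to (0,2)
Step 7: enter (0,2), '.' pass, move left to (0,1)
Step 8: enter (0,1), '.' pass, move left to (0,0)
Step 9: enter (0,0), '.' pass, move left to (0,-1)
Step 10: at (0,-1) — EXIT via left edge, pos 0

Answer: left 0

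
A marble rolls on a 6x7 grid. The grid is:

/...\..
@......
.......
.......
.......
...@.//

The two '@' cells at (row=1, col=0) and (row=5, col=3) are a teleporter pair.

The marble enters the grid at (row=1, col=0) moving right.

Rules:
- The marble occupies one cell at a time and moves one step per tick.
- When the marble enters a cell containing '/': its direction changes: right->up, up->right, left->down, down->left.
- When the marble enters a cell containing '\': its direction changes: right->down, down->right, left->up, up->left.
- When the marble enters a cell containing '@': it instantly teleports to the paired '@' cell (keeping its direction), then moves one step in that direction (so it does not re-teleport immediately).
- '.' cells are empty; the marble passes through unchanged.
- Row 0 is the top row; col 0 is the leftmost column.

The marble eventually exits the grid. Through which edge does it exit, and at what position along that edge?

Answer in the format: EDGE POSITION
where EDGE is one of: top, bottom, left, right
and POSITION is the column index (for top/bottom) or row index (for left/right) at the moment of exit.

Step 1: enter (1,0), '@' teleport (1,0)->(5,3), also enter (5,3), move right to (5,4)
Step 2: enter (5,4), '.' pass, move right to (5,5)
Step 3: enter (5,5), '/' deflects right->up, move up to (4,5)
Step 4: enter (4,5), '.' pass, move up to (3,5)
Step 5: enter (3,5), '.' pass, move up to (2,5)
Step 6: enter (2,5), '.' pass, move up to (1,5)
Step 7: enter (1,5), '.' pass, move up to (0,5)
Step 8: enter (0,5), '.' pass, move up to (-1,5)
Step 9: at (-1,5) — EXIT via top edge, pos 5

Answer: top 5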